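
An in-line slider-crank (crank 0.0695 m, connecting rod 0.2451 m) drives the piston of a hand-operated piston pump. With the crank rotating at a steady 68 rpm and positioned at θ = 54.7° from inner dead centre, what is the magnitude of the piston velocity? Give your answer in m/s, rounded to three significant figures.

0.472

ω = 2π·68/60 = 7.121 rad/s
For an in-line slider-crank, x = r cosθ + √(L² − r² sin²θ), so v = −rω sinθ·[1 + r cosθ/√(L² − r² sin²θ)].
With r = 0.0695 m, L = 0.2451 m, θ = 54.7°: √(L² − r² sin²θ) = 0.23845 m.
v = −0.0695·7.121·0.81614·[1 + 0.0695·0.57786/0.23845] = -0.47194 m/s.
|v| = 0.47194 m/s.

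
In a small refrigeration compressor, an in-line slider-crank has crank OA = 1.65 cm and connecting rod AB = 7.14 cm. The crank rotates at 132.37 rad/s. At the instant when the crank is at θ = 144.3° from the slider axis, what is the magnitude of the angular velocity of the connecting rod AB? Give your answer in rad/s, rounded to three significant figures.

25.1

ω = 132.4 rad/s
The rod makes angle φ with the slider axis where L sinφ = r sinθ; differentiating, L cosφ·φ̇ = r ω cosθ.
L cosφ = √(L² − r² sin²θ) = 0.070748 m.
|ω_rod| = r ω |cosθ| / √(L² − r² sin²θ) = 0.0165·132.4·0.81208/0.070748 = 25.07 rad/s.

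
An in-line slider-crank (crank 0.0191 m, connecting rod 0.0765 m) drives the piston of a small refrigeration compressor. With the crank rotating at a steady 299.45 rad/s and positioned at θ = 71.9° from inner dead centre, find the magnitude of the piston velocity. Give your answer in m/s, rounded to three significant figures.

5.87

ω = 299.4 rad/s
For an in-line slider-crank, x = r cosθ + √(L² − r² sin²θ), so v = −rω sinθ·[1 + r cosθ/√(L² − r² sin²θ)].
With r = 0.0191 m, L = 0.0765 m, θ = 71.9°: √(L² − r² sin²θ) = 0.074315 m.
v = −0.0191·299.4·0.95052·[1 + 0.0191·0.31068/0.074315] = -5.8706 m/s.
|v| = 5.8706 m/s.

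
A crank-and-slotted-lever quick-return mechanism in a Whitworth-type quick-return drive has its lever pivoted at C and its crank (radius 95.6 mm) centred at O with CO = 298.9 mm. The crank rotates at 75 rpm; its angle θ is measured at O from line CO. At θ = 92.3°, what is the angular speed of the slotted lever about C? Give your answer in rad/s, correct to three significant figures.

0.653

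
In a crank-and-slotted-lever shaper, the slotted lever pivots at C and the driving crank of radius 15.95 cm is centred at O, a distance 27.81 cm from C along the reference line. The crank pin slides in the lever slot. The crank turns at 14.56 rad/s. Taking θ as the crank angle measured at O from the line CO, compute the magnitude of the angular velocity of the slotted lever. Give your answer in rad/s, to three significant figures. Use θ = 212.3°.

ω = 14.56 rad/s
Crank pin A relative to C: A = (d + r cosθ, r sinθ); lever angle φ = atan2(r sinθ, d + r cosθ).
Differentiating tanφ: φ̇ = rω(d cosθ + r)/(d² + r² + 2dr cosθ).
d² + r² + 2dr cosθ = |CA|² = 0.0277934 m²;  d cosθ + r = -0.075567 m.
|ω_lever| = |0.1595·14.56·-0.075567| / 0.0277934 = 6.3141 rad/s.

6.31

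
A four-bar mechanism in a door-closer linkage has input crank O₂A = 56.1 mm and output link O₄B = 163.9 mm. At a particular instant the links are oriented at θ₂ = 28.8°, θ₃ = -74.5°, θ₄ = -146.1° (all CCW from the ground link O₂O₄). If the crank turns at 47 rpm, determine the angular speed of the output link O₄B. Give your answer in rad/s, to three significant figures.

ω₂ = 4.922 rad/s (from 47 rpm).
Differentiating the loop-closure r₂e^{iθ₂}+r₃e^{iθ₃}=r₁+r₄e^{iθ₄} gives r₂ω₂e^{iθ₂}+r₃ω₃e^{iθ₃}=r₄ω₄e^{iθ₄}.
Eliminating the other unknown: ω₄ = r₂ω₂ sin(θ₂−θ₃) / [r₄ sin(θ₄−θ₃)].
Numerator sine = +0.97318; denominator sine = -0.94888.
Result = 0.0561·4.922·(+0.97318) / (0.1639·(-0.94888)) = -1.7278 rad/s; magnitude 1.7278 rad/s.

1.73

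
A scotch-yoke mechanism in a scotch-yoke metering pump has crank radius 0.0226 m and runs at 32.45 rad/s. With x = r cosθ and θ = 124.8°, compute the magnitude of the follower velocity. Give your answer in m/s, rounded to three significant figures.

0.602

ω = 32.45 rad/s
x = r cosθ ⇒ ẋ = −rω sinθ.
|v| = rω|sinθ| = 0.0226·32.45·|sin 124.8°| = 0.60221 m/s.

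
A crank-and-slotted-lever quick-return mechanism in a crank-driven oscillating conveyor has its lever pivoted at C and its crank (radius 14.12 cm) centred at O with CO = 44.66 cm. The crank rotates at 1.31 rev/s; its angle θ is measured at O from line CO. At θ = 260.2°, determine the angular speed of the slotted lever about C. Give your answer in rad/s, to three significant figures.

0.383

ω = 8.231 rad/s (from 1.31 rev/s).
Crank pin A relative to C: A = (d + r cosθ, r sinθ); lever angle φ = atan2(r sinθ, d + r cosθ).
Differentiating tanφ: φ̇ = rω(d cosθ + r)/(d² + r² + 2dr cosθ).
d² + r² + 2dr cosθ = |CA|² = 0.197922 m²;  d cosθ + r = +0.065184 m.
|ω_lever| = |0.1412·8.231·+0.065184| / 0.197922 = 0.38277 rad/s.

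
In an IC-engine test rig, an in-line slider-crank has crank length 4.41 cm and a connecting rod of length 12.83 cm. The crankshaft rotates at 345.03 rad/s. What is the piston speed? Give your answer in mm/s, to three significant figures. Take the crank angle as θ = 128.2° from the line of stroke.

9320

ω = 345 rad/s
For an in-line slider-crank, x = r cosθ + √(L² − r² sin²θ), so v = −rω sinθ·[1 + r cosθ/√(L² − r² sin²θ)].
With r = 0.0441 m, L = 0.1283 m, θ = 128.2°: √(L² − r² sin²θ) = 0.12353 m.
v = −0.0441·345·0.78586·[1 + 0.0441·-0.61841/0.12353] = -9.3176 m/s.
|v| = 9.3176 m/s = 9317.6 mm/s.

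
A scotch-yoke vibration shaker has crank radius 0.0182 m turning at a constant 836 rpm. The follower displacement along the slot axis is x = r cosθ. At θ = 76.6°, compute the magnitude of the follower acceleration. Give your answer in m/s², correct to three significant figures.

ω = 87.55 rad/s (from 836 rpm).
x = r cosθ ⇒ ẍ = −rω² cosθ (ω constant).
|a| = rω²|cosθ| = 0.0182·(87.55)²·|cos 76.6°| = 32.326 m/s².

32.3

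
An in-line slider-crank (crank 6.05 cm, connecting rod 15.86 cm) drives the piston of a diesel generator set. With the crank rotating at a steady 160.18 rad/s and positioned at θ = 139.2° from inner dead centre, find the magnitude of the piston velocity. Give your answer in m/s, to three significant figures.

ω = 160.2 rad/s
For an in-line slider-crank, x = r cosθ + √(L² − r² sin²θ), so v = −rω sinθ·[1 + r cosθ/√(L² − r² sin²θ)].
With r = 0.0605 m, L = 0.1586 m, θ = 139.2°: √(L² − r² sin²θ) = 0.15359 m.
v = −0.0605·160.2·0.65342·[1 + 0.0605·-0.75700/0.15359] = -4.4441 m/s.
|v| = 4.4441 m/s.

4.44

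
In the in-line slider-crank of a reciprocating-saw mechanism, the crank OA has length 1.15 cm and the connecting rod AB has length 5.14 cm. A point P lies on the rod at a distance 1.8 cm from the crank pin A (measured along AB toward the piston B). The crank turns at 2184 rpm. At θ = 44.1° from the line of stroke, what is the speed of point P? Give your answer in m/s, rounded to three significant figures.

2.29

ω = 228.7 rad/s.  Crank-pin speed |V_A| = rω = 2.6301 m/s, perpendicular to OA.
Rod angle: sinφ = −(r/L) sinθ ⇒ φ = -8.957°; ω_rod = −rω cosθ/√(L²−r²sin²θ) = -37.2 rad/s.
V_P = V_A + ω_rod × AP, with AP = 0.018 m along the rod.
Components: V_Px = −rω sinθ − a·ω_rod·sinφ = -1.9346 m/s;  V_Py = rω cosθ + a·ω_rod·cosφ = +1.2273 m/s.
|V_P| = √(V_Px² + V_Py²) = 2.2911 m/s.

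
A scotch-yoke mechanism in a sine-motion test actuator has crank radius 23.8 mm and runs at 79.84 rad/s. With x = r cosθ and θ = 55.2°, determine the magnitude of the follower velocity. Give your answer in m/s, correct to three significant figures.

1.56

ω = 79.84 rad/s
x = r cosθ ⇒ ẋ = −rω sinθ.
|v| = rω|sinθ| = 0.0238·79.84·|sin 55.2°| = 1.5603 m/s.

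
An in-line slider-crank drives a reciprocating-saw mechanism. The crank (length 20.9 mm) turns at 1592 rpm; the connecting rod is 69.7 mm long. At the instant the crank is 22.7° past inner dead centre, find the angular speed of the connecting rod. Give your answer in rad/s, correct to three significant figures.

46.4

ω = 166.7 rad/s (converted from 1592 rpm).
The rod makes angle φ with the slider axis where L sinφ = r sinθ; differentiating, L cosφ·φ̇ = r ω cosθ.
L cosφ = √(L² − r² sin²θ) = 0.069232 m.
|ω_rod| = r ω |cosθ| / √(L² − r² sin²θ) = 0.0209·166.7·0.92254/0.069232 = 46.43 rad/s.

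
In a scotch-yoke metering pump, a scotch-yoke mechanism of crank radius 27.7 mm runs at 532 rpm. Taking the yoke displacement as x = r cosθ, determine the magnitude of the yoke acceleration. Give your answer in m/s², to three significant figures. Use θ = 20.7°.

80.4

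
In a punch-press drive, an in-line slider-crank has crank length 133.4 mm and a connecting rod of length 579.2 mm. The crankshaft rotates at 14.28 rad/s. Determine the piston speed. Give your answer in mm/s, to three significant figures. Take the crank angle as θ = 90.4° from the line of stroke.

ω = 14.28 rad/s
For an in-line slider-crank, x = r cosθ + √(L² − r² sin²θ), so v = −rω sinθ·[1 + r cosθ/√(L² − r² sin²θ)].
With r = 0.1334 m, L = 0.5792 m, θ = 90.4°: √(L² − r² sin²θ) = 0.56363 m.
v = −0.1334·14.28·0.99998·[1 + 0.1334·-0.00698/0.56363] = -1.9018 m/s.
|v| = 1.9018 m/s = 1901.8 mm/s.

1900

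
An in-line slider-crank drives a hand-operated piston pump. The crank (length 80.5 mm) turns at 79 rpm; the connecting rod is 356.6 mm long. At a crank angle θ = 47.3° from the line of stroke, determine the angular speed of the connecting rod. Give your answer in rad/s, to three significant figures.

1.28

ω = 8.273 rad/s (converted from 79 rpm).
The rod makes angle φ with the slider axis where L sinφ = r sinθ; differentiating, L cosφ·φ̇ = r ω cosθ.
L cosφ = √(L² − r² sin²θ) = 0.35166 m.
|ω_rod| = r ω |cosθ| / √(L² − r² sin²θ) = 0.0805·8.273·0.67816/0.35166 = 1.2843 rad/s.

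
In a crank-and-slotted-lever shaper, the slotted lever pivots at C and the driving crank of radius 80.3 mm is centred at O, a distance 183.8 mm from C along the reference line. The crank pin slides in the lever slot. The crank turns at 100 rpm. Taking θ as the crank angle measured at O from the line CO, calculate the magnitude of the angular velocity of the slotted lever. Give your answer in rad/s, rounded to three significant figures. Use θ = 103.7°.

0.930

ω = 10.47 rad/s (from 100 rpm).
Crank pin A relative to C: A = (d + r cosθ, r sinθ); lever angle φ = atan2(r sinθ, d + r cosθ).
Differentiating tanφ: φ̇ = rω(d cosθ + r)/(d² + r² + 2dr cosθ).
d² + r² + 2dr cosθ = |CA|² = 0.0332395 m²;  d cosθ + r = +0.036769 m.
|ω_lever| = |0.0803·10.47·+0.036769| / 0.0332395 = 0.93019 rad/s.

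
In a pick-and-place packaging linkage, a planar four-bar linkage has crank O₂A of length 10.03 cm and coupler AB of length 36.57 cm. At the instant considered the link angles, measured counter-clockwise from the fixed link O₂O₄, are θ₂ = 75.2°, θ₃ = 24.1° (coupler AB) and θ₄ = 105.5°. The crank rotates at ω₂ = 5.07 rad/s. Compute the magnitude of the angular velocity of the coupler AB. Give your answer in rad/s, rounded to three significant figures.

ω₂ = 5.07 rad/s
Differentiating the loop-closure r₂e^{iθ₂}+r₃e^{iθ₃}=r₁+r₄e^{iθ₄} gives r₂ω₂e^{iθ₂}+r₃ω₃e^{iθ₃}=r₄ω₄e^{iθ₄}.
Eliminating the other unknown: ω₃ = r₂ω₂ sin(θ₄−θ₂) / [r₃ sin(θ₃−θ₄)].
Numerator sine = +0.50453; denominator sine = -0.98876.
Result = 0.1003·5.07·(+0.50453) / (0.3657·(-0.98876)) = -0.70954 rad/s; magnitude 0.70954 rad/s.

0.710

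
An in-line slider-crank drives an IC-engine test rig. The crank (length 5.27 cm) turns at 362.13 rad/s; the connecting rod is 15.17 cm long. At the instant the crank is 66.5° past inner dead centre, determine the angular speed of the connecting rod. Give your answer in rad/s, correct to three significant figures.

52.9

ω = 362.1 rad/s
The rod makes angle φ with the slider axis where L sinφ = r sinθ; differentiating, L cosφ·φ̇ = r ω cosθ.
L cosφ = √(L² − r² sin²θ) = 0.1438 m.
|ω_rod| = r ω |cosθ| / √(L² − r² sin²θ) = 0.0527·362.1·0.39875/0.1438 = 52.921 rad/s.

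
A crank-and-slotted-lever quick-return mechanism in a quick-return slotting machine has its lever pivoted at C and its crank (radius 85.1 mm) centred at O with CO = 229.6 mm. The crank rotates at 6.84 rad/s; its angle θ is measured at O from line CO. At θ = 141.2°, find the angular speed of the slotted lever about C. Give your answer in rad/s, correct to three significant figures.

ω = 6.84 rad/s
Crank pin A relative to C: A = (d + r cosθ, r sinθ); lever angle φ = atan2(r sinθ, d + r cosθ).
Differentiating tanφ: φ̇ = rω(d cosθ + r)/(d² + r² + 2dr cosθ).
d² + r² + 2dr cosθ = |CA|² = 0.0295033 m²;  d cosθ + r = -0.093836 m.
|ω_lever| = |0.0851·6.84·-0.093836| / 0.0295033 = 1.8513 rad/s.

1.85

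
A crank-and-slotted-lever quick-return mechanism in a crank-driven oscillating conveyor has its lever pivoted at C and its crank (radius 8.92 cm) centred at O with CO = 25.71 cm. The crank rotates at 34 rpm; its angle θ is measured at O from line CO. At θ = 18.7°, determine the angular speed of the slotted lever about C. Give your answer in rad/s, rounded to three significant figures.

0.899

ω = 3.56 rad/s (from 34 rpm).
Crank pin A relative to C: A = (d + r cosθ, r sinθ); lever angle φ = atan2(r sinθ, d + r cosθ).
Differentiating tanφ: φ̇ = rω(d cosθ + r)/(d² + r² + 2dr cosθ).
d² + r² + 2dr cosθ = |CA|² = 0.117502 m²;  d cosθ + r = +0.33273 m.
|ω_lever| = |0.0892·3.56·+0.33273| / 0.117502 = 0.89932 rad/s.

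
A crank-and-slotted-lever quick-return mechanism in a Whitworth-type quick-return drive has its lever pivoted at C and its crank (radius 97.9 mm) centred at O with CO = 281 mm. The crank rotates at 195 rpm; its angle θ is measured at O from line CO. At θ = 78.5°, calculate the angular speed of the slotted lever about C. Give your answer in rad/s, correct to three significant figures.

3.09

ω = 20.42 rad/s (from 195 rpm).
Crank pin A relative to C: A = (d + r cosθ, r sinθ); lever angle φ = atan2(r sinθ, d + r cosθ).
Differentiating tanφ: φ̇ = rω(d cosθ + r)/(d² + r² + 2dr cosθ).
d² + r² + 2dr cosθ = |CA|² = 0.0995146 m²;  d cosθ + r = +0.15392 m.
|ω_lever| = |0.0979·20.42·+0.15392| / 0.0995146 = 3.0922 rad/s.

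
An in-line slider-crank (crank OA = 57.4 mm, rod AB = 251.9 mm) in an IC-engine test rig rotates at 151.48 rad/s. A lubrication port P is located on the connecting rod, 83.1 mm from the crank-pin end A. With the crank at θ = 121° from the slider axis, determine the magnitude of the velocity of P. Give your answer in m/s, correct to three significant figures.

ω = 151.5 rad/s.  Crank-pin speed |V_A| = rω = 8.695 m/s, perpendicular to OA.
Rod angle: sinφ = −(r/L) sinθ ⇒ φ = -11.263°; ω_rod = −rω cosθ/√(L²−r²sin²θ) = +18.127 rad/s.
V_P = V_A + ω_rod × AP, with AP = 0.0831 m along the rod.
Components: V_Px = −rω sinθ − a·ω_rod·sinφ = -7.1588 m/s;  V_Py = rω cosθ + a·ω_rod·cosφ = -3.0009 m/s.
|V_P| = √(V_Px² + V_Py²) = 7.7623 m/s.

7.76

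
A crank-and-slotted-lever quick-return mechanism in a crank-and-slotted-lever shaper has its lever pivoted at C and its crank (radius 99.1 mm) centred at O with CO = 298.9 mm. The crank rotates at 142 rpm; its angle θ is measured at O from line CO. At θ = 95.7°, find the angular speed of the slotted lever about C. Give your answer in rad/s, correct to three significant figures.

ω = 14.87 rad/s (from 142 rpm).
Crank pin A relative to C: A = (d + r cosθ, r sinθ); lever angle φ = atan2(r sinθ, d + r cosθ).
Differentiating tanφ: φ̇ = rω(d cosθ + r)/(d² + r² + 2dr cosθ).
d² + r² + 2dr cosθ = |CA|² = 0.0932781 m²;  d cosθ + r = +0.069413 m.
|ω_lever| = |0.0991·14.87·+0.069413| / 0.0932781 = 1.0966 rad/s.

1.10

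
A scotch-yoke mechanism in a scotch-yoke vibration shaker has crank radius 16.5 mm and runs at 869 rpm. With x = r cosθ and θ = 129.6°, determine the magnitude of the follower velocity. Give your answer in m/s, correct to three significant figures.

ω = 91 rad/s (from 869 rpm).
x = r cosθ ⇒ ẋ = −rω sinθ.
|v| = rω|sinθ| = 0.0165·91·|sin 129.6°| = 1.1569 m/s.

1.16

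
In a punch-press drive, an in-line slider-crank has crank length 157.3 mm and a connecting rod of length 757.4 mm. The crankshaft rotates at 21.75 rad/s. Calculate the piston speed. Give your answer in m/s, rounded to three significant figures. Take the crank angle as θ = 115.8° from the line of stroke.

2.80

ω = 21.75 rad/s
For an in-line slider-crank, x = r cosθ + √(L² − r² sin²θ), so v = −rω sinθ·[1 + r cosθ/√(L² − r² sin²θ)].
With r = 0.1573 m, L = 0.7574 m, θ = 115.8°: √(L² − r² sin²θ) = 0.74404 m.
v = −0.1573·21.75·0.90032·[1 + 0.1573·-0.43523/0.74404] = -2.7968 m/s.
|v| = 2.7968 m/s.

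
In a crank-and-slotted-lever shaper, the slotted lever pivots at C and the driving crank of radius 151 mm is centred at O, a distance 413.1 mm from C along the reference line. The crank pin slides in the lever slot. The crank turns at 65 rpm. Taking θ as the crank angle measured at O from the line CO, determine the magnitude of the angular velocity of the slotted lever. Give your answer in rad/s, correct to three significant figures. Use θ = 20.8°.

1.78

ω = 6.807 rad/s (from 65 rpm).
Crank pin A relative to C: A = (d + r cosθ, r sinθ); lever angle φ = atan2(r sinθ, d + r cosθ).
Differentiating tanφ: φ̇ = rω(d cosθ + r)/(d² + r² + 2dr cosθ).
d² + r² + 2dr cosθ = |CA|² = 0.310078 m²;  d cosθ + r = +0.53718 m.
|ω_lever| = |0.151·6.807·+0.53718| / 0.310078 = 1.7806 rad/s.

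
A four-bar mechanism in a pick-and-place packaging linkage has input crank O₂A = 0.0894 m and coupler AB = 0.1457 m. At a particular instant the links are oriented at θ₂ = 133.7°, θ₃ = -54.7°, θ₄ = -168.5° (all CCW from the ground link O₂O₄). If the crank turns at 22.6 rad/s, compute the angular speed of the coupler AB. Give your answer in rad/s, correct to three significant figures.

12.8

ω₂ = 22.6 rad/s
Differentiating the loop-closure r₂e^{iθ₂}+r₃e^{iθ₃}=r₁+r₄e^{iθ₄} gives r₂ω₂e^{iθ₂}+r₃ω₃e^{iθ₃}=r₄ω₄e^{iθ₄}.
Eliminating the other unknown: ω₃ = r₂ω₂ sin(θ₄−θ₂) / [r₃ sin(θ₃−θ₄)].
Numerator sine = +0.84619; denominator sine = +0.91496.
Result = 0.0894·22.6·(+0.84619) / (0.1457·(+0.91496)) = +12.825 rad/s; magnitude 12.825 rad/s.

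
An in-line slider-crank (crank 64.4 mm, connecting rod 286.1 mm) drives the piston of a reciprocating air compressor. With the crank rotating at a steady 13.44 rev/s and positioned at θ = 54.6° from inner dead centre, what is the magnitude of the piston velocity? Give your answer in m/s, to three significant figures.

5.02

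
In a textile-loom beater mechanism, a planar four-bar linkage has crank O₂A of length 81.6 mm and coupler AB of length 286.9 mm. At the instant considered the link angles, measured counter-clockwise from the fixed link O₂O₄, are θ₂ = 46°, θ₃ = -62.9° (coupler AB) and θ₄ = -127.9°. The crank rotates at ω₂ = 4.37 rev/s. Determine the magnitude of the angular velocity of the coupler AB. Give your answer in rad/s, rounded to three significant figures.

0.916

ω₂ = 27.46 rad/s (from 4.37 rev/s).
Differentiating the loop-closure r₂e^{iθ₂}+r₃e^{iθ₃}=r₁+r₄e^{iθ₄} gives r₂ω₂e^{iθ₂}+r₃ω₃e^{iθ₃}=r₄ω₄e^{iθ₄}.
Eliminating the other unknown: ω₃ = r₂ω₂ sin(θ₄−θ₂) / [r₃ sin(θ₃−θ₄)].
Numerator sine = -0.10626; denominator sine = +0.90631.
Result = 0.0816·27.46·(-0.10626) / (0.2869·(+0.90631)) = -0.91565 rad/s; magnitude 0.91565 rad/s.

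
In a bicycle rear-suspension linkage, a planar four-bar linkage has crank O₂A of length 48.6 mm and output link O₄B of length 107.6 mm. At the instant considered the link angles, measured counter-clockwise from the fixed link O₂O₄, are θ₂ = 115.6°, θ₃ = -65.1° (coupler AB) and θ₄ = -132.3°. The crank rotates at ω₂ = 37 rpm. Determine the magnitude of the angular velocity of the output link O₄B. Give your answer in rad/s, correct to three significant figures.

0.0232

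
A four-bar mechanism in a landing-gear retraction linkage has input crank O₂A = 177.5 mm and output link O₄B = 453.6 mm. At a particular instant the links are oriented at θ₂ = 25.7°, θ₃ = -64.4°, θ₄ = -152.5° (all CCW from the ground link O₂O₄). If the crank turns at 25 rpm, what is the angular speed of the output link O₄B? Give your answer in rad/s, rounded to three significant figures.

1.03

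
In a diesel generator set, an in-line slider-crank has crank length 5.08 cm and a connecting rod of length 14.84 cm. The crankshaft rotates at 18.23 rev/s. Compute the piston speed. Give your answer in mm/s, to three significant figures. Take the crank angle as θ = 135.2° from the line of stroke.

ω = 2π·18.2 = 114.5 rad/s
For an in-line slider-crank, x = r cosθ + √(L² − r² sin²θ), so v = −rω sinθ·[1 + r cosθ/√(L² − r² sin²θ)].
With r = 0.0508 m, L = 0.1484 m, θ = 135.2°: √(L² − r² sin²θ) = 0.14402 m.
v = −0.0508·114.5·0.70463·[1 + 0.0508·-0.70957/0.14402] = -3.0739 m/s.
|v| = 3.0739 m/s = 3073.9 mm/s.

3070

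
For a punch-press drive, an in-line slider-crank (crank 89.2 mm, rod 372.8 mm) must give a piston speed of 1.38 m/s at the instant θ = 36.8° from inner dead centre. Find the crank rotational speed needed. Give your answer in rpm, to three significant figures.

207

For an in-line slider-crank, |v_piston| = rω|sinθ|·[1 + r cosθ/√(L² − r² sin²θ)].
With r = 0.0892 m, L = 0.3728 m, θ = 36.8°: the bracketed kinematic factor |dx/dθ| = 0.063777 m.
ω = v/|dx/dθ| = 1.38/0.063777 = 21.638 rad/s.
N = 60ω/(2π) = 206.63 rpm.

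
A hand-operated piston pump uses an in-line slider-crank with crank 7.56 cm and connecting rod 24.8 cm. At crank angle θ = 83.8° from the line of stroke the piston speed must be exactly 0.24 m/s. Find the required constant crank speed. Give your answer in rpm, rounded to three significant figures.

For an in-line slider-crank, |v_piston| = rω|sinθ|·[1 + r cosθ/√(L² − r² sin²θ)].
With r = 0.0756 m, L = 0.248 m, θ = 83.8°: the bracketed kinematic factor |dx/dθ| = 0.077754 m.
ω = v/|dx/dθ| = 0.24/0.077754 = 3.0866 rad/s.
N = 60ω/(2π) = 29.475 rpm.

29.5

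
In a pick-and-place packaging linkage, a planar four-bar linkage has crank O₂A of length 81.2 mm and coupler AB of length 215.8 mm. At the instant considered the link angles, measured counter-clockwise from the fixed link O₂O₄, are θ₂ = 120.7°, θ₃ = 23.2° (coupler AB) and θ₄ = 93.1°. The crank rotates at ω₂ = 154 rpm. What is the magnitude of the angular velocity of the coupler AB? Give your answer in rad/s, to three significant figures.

2.99

ω₂ = 16.13 rad/s (from 154 rpm).
Differentiating the loop-closure r₂e^{iθ₂}+r₃e^{iθ₃}=r₁+r₄e^{iθ₄} gives r₂ω₂e^{iθ₂}+r₃ω₃e^{iθ₃}=r₄ω₄e^{iθ₄}.
Eliminating the other unknown: ω₃ = r₂ω₂ sin(θ₄−θ₂) / [r₃ sin(θ₃−θ₄)].
Numerator sine = -0.46330; denominator sine = -0.93909.
Result = 0.0812·16.13·(-0.46330) / (0.2158·(-0.93909)) = +2.9937 rad/s; magnitude 2.9937 rad/s.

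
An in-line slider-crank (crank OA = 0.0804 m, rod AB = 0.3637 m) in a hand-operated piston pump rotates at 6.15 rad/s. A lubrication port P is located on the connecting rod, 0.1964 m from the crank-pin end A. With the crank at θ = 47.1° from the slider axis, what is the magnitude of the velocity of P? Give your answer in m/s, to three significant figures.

ω = 6.15 rad/s.  Crank-pin speed |V_A| = rω = 0.49446 m/s, perpendicular to OA.
Rod angle: sinφ = −(r/L) sinθ ⇒ φ = -9.319°; ω_rod = −rω cosθ/√(L²−r²sin²θ) = -0.93784 rad/s.
V_P = V_A + ω_rod × AP, with AP = 0.1964 m along the rod.
Components: V_Px = −rω sinθ − a·ω_rod·sinφ = -0.39204 m/s;  V_Py = rω cosθ + a·ω_rod·cosφ = +0.15483 m/s.
|V_P| = √(V_Px² + V_Py²) = 0.42151 m/s.

0.422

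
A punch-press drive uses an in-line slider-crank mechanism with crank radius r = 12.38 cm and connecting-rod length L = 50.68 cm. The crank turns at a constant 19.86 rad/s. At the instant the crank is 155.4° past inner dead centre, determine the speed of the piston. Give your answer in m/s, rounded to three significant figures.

0.795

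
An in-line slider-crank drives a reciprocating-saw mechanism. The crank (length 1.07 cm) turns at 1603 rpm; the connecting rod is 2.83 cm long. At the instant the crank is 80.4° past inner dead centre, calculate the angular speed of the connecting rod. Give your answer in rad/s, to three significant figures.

11.4

ω = 167.9 rad/s (converted from 1603 rpm).
The rod makes angle φ with the slider axis where L sinφ = r sinθ; differentiating, L cosφ·φ̇ = r ω cosθ.
L cosφ = √(L² − r² sin²θ) = 0.02626 m.
|ω_rod| = r ω |cosθ| / √(L² − r² sin²θ) = 0.0107·167.9·0.16677/0.02626 = 11.407 rad/s.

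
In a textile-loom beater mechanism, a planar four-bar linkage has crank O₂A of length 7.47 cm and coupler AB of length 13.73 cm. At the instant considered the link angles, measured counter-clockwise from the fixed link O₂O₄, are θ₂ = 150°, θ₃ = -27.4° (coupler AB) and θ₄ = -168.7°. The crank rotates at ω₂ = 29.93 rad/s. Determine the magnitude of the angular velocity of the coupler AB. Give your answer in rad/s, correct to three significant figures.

17.2

ω₂ = 29.93 rad/s
Differentiating the loop-closure r₂e^{iθ₂}+r₃e^{iθ₃}=r₁+r₄e^{iθ₄} gives r₂ω₂e^{iθ₂}+r₃ω₃e^{iθ₃}=r₄ω₄e^{iθ₄}.
Eliminating the other unknown: ω₃ = r₂ω₂ sin(θ₄−θ₂) / [r₃ sin(θ₃−θ₄)].
Numerator sine = +0.66000; denominator sine = +0.62524.
Result = 0.0747·29.93·(+0.66000) / (0.1373·(+0.62524)) = +17.189 rad/s; magnitude 17.189 rad/s.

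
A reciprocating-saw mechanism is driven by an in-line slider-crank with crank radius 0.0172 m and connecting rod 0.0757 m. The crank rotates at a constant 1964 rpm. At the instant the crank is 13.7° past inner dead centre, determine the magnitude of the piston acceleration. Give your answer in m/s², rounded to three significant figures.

854

ω = 2π·1964/60 = 205.7 rad/s
x(θ) = r cosθ + √(L² − r² sin²θ); with ω constant, a = ω²·d²x/dθ².
d²x/dθ² = −r cosθ − r²(cos2θ)/√u − r⁴ sin²2θ/(4u^{3/2}),  u = L² − r² sin²θ = 0.0057139 m².
Substituting r = 0.0172 m, L = 0.0757 m, θ = 13.7°: d²x/dθ² = -0.020196 m.
a = ω²·d²x/dθ² = (205.7)²·(-0.020196) = -854.29 m/s²;  |a| = 854.29 m/s².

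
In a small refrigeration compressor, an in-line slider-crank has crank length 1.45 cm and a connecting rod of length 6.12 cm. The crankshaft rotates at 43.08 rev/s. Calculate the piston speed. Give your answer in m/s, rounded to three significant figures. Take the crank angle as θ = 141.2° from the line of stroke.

2.00

ω = 2π·43.1 = 270.7 rad/s
For an in-line slider-crank, x = r cosθ + √(L² − r² sin²θ), so v = −rω sinθ·[1 + r cosθ/√(L² − r² sin²θ)].
With r = 0.0145 m, L = 0.0612 m, θ = 141.2°: √(L² − r² sin²θ) = 0.060522 m.
v = −0.0145·270.7·0.62660·[1 + 0.0145·-0.77934/0.060522] = -2.0001 m/s.
|v| = 2.0001 m/s.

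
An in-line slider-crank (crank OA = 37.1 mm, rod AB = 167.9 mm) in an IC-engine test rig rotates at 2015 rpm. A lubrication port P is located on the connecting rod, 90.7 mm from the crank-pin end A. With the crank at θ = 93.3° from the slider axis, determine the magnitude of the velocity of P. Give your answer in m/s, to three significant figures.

7.76

ω = 211 rad/s.  Crank-pin speed |V_A| = rω = 7.8285 m/s, perpendicular to OA.
Rod angle: sinφ = −(r/L) sinθ ⇒ φ = -12.744°; ω_rod = −rω cosθ/√(L²−r²sin²θ) = +2.7518 rad/s.
V_P = V_A + ω_rod × AP, with AP = 0.0907 m along the rod.
Components: V_Px = −rω sinθ − a·ω_rod·sinφ = -7.7604 m/s;  V_Py = rω cosθ + a·ω_rod·cosφ = -0.2072 m/s.
|V_P| = √(V_Px² + V_Py²) = 7.7632 m/s.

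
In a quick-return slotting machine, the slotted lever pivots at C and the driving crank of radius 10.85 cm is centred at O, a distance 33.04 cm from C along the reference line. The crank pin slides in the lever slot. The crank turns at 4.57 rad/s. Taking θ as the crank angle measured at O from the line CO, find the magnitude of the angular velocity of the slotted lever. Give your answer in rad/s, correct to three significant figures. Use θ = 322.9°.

ω = 4.57 rad/s
Crank pin A relative to C: A = (d + r cosθ, r sinθ); lever angle φ = atan2(r sinθ, d + r cosθ).
Differentiating tanφ: φ̇ = rω(d cosθ + r)/(d² + r² + 2dr cosθ).
d² + r² + 2dr cosθ = |CA|² = 0.178121 m²;  d cosθ + r = +0.37202 m.
|ω_lever| = |0.1085·4.57·+0.37202| / 0.178121 = 1.0356 rad/s.

1.04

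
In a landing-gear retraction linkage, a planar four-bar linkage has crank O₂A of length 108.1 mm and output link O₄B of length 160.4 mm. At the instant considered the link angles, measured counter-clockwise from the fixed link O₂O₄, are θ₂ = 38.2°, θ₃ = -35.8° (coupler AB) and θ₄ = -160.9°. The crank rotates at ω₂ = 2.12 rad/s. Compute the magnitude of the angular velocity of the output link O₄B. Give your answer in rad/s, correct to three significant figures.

1.68

ω₂ = 2.12 rad/s
Differentiating the loop-closure r₂e^{iθ₂}+r₃e^{iθ₃}=r₁+r₄e^{iθ₄} gives r₂ω₂e^{iθ₂}+r₃ω₃e^{iθ₃}=r₄ω₄e^{iθ₄}.
Eliminating the other unknown: ω₄ = r₂ω₂ sin(θ₂−θ₃) / [r₄ sin(θ₄−θ₃)].
Numerator sine = +0.96126; denominator sine = -0.81815.
Result = 0.1081·2.12·(+0.96126) / (0.1604·(-0.81815)) = -1.6787 rad/s; magnitude 1.6787 rad/s.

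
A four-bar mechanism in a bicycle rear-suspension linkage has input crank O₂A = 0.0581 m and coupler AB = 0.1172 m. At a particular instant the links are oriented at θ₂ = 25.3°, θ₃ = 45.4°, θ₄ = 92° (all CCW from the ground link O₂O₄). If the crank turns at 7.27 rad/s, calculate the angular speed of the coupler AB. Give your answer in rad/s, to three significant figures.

4.56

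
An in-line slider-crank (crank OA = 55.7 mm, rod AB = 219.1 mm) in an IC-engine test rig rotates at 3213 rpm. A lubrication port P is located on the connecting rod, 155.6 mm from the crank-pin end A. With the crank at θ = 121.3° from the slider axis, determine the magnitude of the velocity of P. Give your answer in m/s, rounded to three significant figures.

ω = 336.5 rad/s.  Crank-pin speed |V_A| = rω = 18.741 m/s, perpendicular to OA.
Rod angle: sinφ = −(r/L) sinθ ⇒ φ = -12.546°; ω_rod = −rω cosθ/√(L²−r²sin²θ) = +45.525 rad/s.
V_P = V_A + ω_rod × AP, with AP = 0.1556 m along the rod.
Components: V_Px = −rω sinθ − a·ω_rod·sinφ = -14.475 m/s;  V_Py = rω cosθ + a·ω_rod·cosφ = -2.8218 m/s.
|V_P| = √(V_Px² + V_Py²) = 14.747 m/s.

14.7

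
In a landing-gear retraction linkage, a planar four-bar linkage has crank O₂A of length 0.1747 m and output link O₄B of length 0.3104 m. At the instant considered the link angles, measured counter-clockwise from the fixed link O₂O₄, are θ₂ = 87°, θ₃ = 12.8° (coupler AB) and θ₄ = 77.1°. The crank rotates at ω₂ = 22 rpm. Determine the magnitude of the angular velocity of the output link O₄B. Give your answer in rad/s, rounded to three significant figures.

ω₂ = 2.304 rad/s (from 22 rpm).
Differentiating the loop-closure r₂e^{iθ₂}+r₃e^{iθ₃}=r₁+r₄e^{iθ₄} gives r₂ω₂e^{iθ₂}+r₃ω₃e^{iθ₃}=r₄ω₄e^{iθ₄}.
Eliminating the other unknown: ω₄ = r₂ω₂ sin(θ₂−θ₃) / [r₄ sin(θ₄−θ₃)].
Numerator sine = +0.96222; denominator sine = +0.90108.
Result = 0.1747·2.304·(+0.96222) / (0.3104·(+0.90108)) = +1.3846 rad/s; magnitude 1.3846 rad/s.

1.38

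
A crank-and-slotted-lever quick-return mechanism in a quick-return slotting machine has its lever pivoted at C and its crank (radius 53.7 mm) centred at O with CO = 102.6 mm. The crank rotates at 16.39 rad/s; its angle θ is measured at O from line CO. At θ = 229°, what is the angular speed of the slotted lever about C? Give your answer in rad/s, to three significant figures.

ω = 16.39 rad/s
Crank pin A relative to C: A = (d + r cosθ, r sinθ); lever angle φ = atan2(r sinθ, d + r cosθ).
Differentiating tanφ: φ̇ = rω(d cosθ + r)/(d² + r² + 2dr cosθ).
d² + r² + 2dr cosθ = |CA|² = 0.00618118 m²;  d cosθ + r = -0.013612 m.
|ω_lever| = |0.0537·16.39·-0.013612| / 0.00618118 = 1.9382 rad/s.

1.94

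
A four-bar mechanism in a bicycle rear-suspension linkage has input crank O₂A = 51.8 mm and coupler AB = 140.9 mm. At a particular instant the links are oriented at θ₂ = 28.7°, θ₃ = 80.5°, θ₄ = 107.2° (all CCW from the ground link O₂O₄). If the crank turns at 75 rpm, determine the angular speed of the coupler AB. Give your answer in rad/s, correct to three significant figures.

6.30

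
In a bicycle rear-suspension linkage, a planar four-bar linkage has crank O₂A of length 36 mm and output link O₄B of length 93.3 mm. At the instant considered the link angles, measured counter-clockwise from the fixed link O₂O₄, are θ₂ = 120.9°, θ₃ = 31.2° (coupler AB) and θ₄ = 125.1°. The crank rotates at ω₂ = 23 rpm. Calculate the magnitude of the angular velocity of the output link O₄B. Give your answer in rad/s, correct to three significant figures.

0.931

ω₂ = 2.409 rad/s (from 23 rpm).
Differentiating the loop-closure r₂e^{iθ₂}+r₃e^{iθ₃}=r₁+r₄e^{iθ₄} gives r₂ω₂e^{iθ₂}+r₃ω₃e^{iθ₃}=r₄ω₄e^{iθ₄}.
Eliminating the other unknown: ω₄ = r₂ω₂ sin(θ₂−θ₃) / [r₄ sin(θ₄−θ₃)].
Numerator sine = +0.99999; denominator sine = +0.99768.
Result = 0.036·2.409·(+0.99999) / (0.0933·(+0.99768)) = +0.93149 rad/s; magnitude 0.93149 rad/s.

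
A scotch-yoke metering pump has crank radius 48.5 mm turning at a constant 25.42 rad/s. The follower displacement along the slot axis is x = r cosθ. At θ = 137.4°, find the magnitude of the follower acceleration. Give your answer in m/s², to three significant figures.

23.1

ω = 25.42 rad/s
x = r cosθ ⇒ ẍ = −rω² cosθ (ω constant).
|a| = rω²|cosθ| = 0.0485·(25.42)²·|cos 137.4°| = 23.069 m/s².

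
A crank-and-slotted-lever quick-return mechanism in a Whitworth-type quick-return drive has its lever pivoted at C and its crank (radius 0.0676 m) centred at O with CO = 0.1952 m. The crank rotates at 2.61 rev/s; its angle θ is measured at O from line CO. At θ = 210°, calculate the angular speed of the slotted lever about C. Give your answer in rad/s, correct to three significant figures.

ω = 16.4 rad/s (from 2.61 rev/s).
Crank pin A relative to C: A = (d + r cosθ, r sinθ); lever angle φ = atan2(r sinθ, d + r cosθ).
Differentiating tanφ: φ̇ = rω(d cosθ + r)/(d² + r² + 2dr cosθ).
d² + r² + 2dr cosθ = |CA|² = 0.0198175 m²;  d cosθ + r = -0.10145 m.
|ω_lever| = |0.0676·16.4·-0.10145| / 0.0198175 = 5.675 rad/s.

5.67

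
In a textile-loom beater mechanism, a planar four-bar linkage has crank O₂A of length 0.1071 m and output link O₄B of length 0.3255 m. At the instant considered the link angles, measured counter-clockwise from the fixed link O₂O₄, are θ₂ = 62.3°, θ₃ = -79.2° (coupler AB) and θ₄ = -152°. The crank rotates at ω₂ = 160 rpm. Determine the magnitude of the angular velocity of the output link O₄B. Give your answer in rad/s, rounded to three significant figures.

3.59

ω₂ = 16.76 rad/s (from 160 rpm).
Differentiating the loop-closure r₂e^{iθ₂}+r₃e^{iθ₃}=r₁+r₄e^{iθ₄} gives r₂ω₂e^{iθ₂}+r₃ω₃e^{iθ₃}=r₄ω₄e^{iθ₄}.
Eliminating the other unknown: ω₄ = r₂ω₂ sin(θ₂−θ₃) / [r₄ sin(θ₄−θ₃)].
Numerator sine = +0.62251; denominator sine = -0.95528.
Result = 0.1071·16.76·(+0.62251) / (0.3255·(-0.95528)) = -3.5926 rad/s; magnitude 3.5926 rad/s.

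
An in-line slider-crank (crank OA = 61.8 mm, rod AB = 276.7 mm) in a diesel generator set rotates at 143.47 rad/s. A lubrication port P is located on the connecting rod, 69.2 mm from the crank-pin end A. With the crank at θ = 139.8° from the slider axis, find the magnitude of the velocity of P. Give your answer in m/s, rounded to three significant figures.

7.47

ω = 143.5 rad/s.  Crank-pin speed |V_A| = rω = 8.8664 m/s, perpendicular to OA.
Rod angle: sinφ = −(r/L) sinθ ⇒ φ = -8.289°; ω_rod = −rω cosθ/√(L²−r²sin²θ) = +24.733 rad/s.
V_P = V_A + ω_rod × AP, with AP = 0.0692 m along the rod.
Components: V_Px = −rω sinθ − a·ω_rod·sinφ = -5.4762 m/s;  V_Py = rω cosθ + a·ω_rod·cosφ = -5.0785 m/s.
|V_P| = √(V_Px² + V_Py²) = 7.4686 m/s.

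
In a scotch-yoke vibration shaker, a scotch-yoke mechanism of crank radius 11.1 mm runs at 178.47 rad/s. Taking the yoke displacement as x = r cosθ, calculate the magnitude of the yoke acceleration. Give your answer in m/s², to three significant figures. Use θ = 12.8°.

345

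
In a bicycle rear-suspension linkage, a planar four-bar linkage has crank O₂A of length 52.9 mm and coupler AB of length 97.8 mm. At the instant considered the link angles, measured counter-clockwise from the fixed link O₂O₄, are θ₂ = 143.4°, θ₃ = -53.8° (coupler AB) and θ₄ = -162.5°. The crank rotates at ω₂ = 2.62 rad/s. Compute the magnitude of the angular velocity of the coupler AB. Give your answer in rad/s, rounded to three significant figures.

1.21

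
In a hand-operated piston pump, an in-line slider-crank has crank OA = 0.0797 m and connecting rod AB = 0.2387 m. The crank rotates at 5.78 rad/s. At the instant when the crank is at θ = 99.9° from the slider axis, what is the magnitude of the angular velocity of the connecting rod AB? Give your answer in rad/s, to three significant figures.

ω = 5.78 rad/s
The rod makes angle φ with the slider axis where L sinφ = r sinθ; differentiating, L cosφ·φ̇ = r ω cosθ.
L cosφ = √(L² − r² sin²θ) = 0.22542 m.
|ω_rod| = r ω |cosθ| / √(L² − r² sin²θ) = 0.0797·5.78·0.17193/0.22542 = 0.35136 rad/s.

0.351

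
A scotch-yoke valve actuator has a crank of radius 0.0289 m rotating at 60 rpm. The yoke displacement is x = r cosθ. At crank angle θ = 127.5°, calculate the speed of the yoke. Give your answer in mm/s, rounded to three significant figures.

144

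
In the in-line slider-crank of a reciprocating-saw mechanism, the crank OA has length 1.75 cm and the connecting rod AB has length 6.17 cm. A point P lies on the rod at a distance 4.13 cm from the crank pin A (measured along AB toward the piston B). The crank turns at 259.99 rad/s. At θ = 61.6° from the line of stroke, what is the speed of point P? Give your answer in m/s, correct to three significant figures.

ω = 260 rad/s.  Crank-pin speed |V_A| = rω = 4.5498 m/s, perpendicular to OA.
Rod angle: sinφ = −(r/L) sinθ ⇒ φ = -14.448°; ω_rod = −rω cosθ/√(L²−r²sin²θ) = -36.218 rad/s.
V_P = V_A + ω_rod × AP, with AP = 0.0413 m along the rod.
Components: V_Px = −rω sinθ − a·ω_rod·sinφ = -4.3754 m/s;  V_Py = rω cosθ + a·ω_rod·cosφ = +0.71549 m/s.
|V_P| = √(V_Px² + V_Py²) = 4.4336 m/s.

4.43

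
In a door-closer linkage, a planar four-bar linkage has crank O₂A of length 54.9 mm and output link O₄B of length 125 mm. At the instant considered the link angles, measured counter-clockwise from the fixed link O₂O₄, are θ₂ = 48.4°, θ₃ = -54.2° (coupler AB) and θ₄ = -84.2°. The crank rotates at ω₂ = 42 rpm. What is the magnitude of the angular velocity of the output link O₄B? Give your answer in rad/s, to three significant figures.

3.77

ω₂ = 4.398 rad/s (from 42 rpm).
Differentiating the loop-closure r₂e^{iθ₂}+r₃e^{iθ₃}=r₁+r₄e^{iθ₄} gives r₂ω₂e^{iθ₂}+r₃ω₃e^{iθ₃}=r₄ω₄e^{iθ₄}.
Eliminating the other unknown: ω₄ = r₂ω₂ sin(θ₂−θ₃) / [r₄ sin(θ₄−θ₃)].
Numerator sine = +0.97592; denominator sine = -0.50000.
Result = 0.0549·4.398·(+0.97592) / (0.125·(-0.50000)) = -3.7704 rad/s; magnitude 3.7704 rad/s.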